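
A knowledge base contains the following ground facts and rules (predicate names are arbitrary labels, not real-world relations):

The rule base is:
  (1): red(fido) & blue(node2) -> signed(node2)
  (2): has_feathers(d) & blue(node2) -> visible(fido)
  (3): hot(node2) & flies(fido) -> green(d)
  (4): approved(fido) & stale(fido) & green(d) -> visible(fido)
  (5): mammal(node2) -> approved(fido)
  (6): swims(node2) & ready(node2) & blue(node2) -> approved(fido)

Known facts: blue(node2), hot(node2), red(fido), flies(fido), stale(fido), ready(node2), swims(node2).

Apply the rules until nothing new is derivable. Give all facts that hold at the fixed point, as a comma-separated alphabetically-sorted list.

[1] (1) [red(fido) & blue(node2) -> signed(node2)]; (3) [hot(node2) & flies(fido) -> green(d)]; (6) [swims(node2) & ready(node2) & blue(node2) -> approved(fido)]. ⇒ new: signed(node2), green(d), approved(fido).
[2] (4) [approved(fido) & stale(fido) & green(d) -> visible(fido)]. ⇒ new: visible(fido).

approved(fido), blue(node2), flies(fido), green(d), hot(node2), ready(node2), red(fido), signed(node2), stale(fido), swims(node2), visible(fido)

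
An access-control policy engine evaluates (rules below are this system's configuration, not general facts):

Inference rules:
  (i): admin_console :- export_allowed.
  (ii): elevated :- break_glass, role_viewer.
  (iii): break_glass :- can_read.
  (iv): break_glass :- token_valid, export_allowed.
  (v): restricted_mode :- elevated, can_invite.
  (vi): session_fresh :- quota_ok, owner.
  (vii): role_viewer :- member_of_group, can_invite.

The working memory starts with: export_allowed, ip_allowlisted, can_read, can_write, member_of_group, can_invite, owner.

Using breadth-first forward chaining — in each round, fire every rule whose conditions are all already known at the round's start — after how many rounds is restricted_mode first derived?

3

Round 1 fires (i), (iii), (vii), giving admin_console, break_glass, role_viewer.
Round 2 fires (ii), giving elevated.
Round 3 fires (v), giving restricted_mode.
restricted_mode first appears in round 3.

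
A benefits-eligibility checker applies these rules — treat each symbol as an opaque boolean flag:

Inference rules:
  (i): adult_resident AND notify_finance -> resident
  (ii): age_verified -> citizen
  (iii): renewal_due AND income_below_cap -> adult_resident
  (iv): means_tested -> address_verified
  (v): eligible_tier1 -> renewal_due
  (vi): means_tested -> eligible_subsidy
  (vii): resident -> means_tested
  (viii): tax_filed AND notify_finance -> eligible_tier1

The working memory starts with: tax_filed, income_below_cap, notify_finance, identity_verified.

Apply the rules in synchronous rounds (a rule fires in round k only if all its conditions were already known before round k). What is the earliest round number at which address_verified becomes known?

6

Round 1: (viii) [tax_filed AND notify_finance -> eligible_tier1]. Adds eligible_tier1.
Round 2: (v) [eligible_tier1 -> renewal_due]. Adds renewal_due.
Round 3: (iii) [renewal_due AND income_below_cap -> adult_resident]. Adds adult_resident.
Round 4: (i) [adult_resident AND notify_finance -> resident]. Adds resident.
Round 5: (vii) [resident -> means_tested]. Adds means_tested.
Round 6: (iv) [means_tested -> address_verified]; (vi) [means_tested -> eligible_subsidy]. Adds address_verified, eligible_subsidy.
address_verified first appears in round 6.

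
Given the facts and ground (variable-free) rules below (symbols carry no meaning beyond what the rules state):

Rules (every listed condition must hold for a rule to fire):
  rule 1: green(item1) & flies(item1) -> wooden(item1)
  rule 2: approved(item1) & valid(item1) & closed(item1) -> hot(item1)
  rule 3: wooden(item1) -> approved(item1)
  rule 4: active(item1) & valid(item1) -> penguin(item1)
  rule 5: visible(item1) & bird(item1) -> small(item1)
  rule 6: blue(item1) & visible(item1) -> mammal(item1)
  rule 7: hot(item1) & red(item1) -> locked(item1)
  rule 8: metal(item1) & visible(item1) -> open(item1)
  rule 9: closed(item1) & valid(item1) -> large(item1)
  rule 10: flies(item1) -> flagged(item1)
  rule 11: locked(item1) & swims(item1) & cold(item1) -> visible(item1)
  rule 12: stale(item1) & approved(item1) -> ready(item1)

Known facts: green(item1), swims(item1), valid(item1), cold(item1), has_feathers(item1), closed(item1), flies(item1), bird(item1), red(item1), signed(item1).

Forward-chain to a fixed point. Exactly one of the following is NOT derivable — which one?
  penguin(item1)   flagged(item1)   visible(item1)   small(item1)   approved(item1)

Round 1: rule 1 [green(item1) & flies(item1) -> wooden(item1)]; rule 9 [closed(item1) & valid(item1) -> large(item1)]; rule 10 [flies(item1) -> flagged(item1)]. Adds wooden(item1), large(item1), flagged(item1).
Round 2: rule 3 [wooden(item1) -> approved(item1)]. Adds approved(item1).
Round 3: rule 2 [approved(item1) & valid(item1) & closed(item1) -> hot(item1)]. Adds hot(item1).
Round 4: rule 7 [hot(item1) & red(item1) -> locked(item1)]. Adds locked(item1).
Round 5: rule 11 [locked(item1) & swims(item1) & cold(item1) -> visible(item1)]. Adds visible(item1).
Round 6: rule 5 [visible(item1) & bird(item1) -> small(item1)]. Adds small(item1).
Derived: small(item1) (round 6), approved(item1) (round 2), flagged(item1) (round 1), visible(item1) (round 5). penguin(item1) never appears in any round.

penguin(item1)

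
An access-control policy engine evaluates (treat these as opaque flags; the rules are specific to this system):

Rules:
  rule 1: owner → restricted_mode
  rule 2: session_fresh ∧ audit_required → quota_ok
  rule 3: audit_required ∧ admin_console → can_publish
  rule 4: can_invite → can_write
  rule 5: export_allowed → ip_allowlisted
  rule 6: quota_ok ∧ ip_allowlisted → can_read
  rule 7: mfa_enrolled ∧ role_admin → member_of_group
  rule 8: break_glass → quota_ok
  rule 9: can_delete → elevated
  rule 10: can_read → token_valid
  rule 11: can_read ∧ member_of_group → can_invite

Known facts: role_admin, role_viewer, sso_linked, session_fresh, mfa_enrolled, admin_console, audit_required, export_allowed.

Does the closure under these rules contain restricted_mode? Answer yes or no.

[1] rule 2 [session_fresh ∧ audit_required → quota_ok]; rule 3 [audit_required ∧ admin_console → can_publish]; rule 5 [export_allowed → ip_allowlisted]; rule 7 [mfa_enrolled ∧ role_admin → member_of_group]. ⇒ new: quota_ok, can_publish, ip_allowlisted, member_of_group.
[2] rule 6 [quota_ok ∧ ip_allowlisted → can_read]. ⇒ new: can_read.
[3] rule 10 [can_read → token_valid]; rule 11 [can_read ∧ member_of_group → can_invite]. ⇒ new: token_valid, can_invite.
[4] rule 4 [can_invite → can_write]. ⇒ new: can_write.
Fixed point reached. restricted_mode is concluded only by rule 1; rule 1 needs owner (never derived).

no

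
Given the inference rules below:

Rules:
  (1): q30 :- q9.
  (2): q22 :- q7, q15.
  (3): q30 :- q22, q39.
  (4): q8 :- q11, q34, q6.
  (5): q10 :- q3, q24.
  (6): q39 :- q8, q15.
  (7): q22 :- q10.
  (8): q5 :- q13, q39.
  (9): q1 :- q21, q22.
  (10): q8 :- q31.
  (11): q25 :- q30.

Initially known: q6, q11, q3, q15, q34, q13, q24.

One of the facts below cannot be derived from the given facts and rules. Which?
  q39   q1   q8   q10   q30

Round 1 — (4), (5), derive q8, q10.
Round 2 — (6), (7), derive q39, q22.
Round 3 — (3), (8), derive q30, q5.
Round 4 — (11), derive q25.
Derived: q10 (round 1), q39 (round 2), q30 (round 3), q8 (round 1). q1 never appears in any round.

q1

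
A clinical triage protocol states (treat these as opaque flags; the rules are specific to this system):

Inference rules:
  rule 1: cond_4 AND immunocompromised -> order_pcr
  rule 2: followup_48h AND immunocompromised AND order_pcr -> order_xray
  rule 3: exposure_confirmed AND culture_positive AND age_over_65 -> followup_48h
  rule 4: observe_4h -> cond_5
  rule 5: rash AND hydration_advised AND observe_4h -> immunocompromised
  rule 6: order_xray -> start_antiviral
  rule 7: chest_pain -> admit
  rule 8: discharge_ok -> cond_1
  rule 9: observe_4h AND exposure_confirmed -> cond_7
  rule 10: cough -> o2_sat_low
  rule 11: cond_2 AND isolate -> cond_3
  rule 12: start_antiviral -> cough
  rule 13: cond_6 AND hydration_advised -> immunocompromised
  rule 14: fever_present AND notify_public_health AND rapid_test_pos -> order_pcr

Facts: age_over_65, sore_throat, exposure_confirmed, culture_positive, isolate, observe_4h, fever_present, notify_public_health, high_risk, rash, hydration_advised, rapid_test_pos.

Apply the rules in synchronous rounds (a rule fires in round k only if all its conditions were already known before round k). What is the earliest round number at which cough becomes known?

[1] rule 3 [exposure_confirmed AND culture_positive AND age_over_65 -> followup_48h]; rule 4 [observe_4h -> cond_5]; rule 5 [rash AND hydration_advised AND observe_4h -> immunocompromised]; rule 9 [observe_4h AND exposure_confirmed -> cond_7]; rule 14 [fever_present AND notify_public_health AND rapid_test_pos -> order_pcr]. ⇒ new: followup_48h, cond_5, immunocompromised, cond_7, order_pcr.
[2] rule 2 [followup_48h AND immunocompromised AND order_pcr -> order_xray]. ⇒ new: order_xray.
[3] rule 6 [order_xray -> start_antiviral]. ⇒ new: start_antiviral.
[4] rule 12 [start_antiviral -> cough]. ⇒ new: cough.
cough first appears in round 4.

4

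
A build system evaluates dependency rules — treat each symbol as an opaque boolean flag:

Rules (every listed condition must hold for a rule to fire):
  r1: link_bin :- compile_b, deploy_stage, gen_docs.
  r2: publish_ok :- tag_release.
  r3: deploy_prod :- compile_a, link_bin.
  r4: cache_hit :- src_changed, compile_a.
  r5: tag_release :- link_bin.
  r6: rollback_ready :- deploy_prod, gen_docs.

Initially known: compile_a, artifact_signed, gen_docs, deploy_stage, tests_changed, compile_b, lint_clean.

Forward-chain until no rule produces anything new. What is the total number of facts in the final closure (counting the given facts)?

12

Round 1: r1 [link_bin :- compile_b, deploy_stage, gen_docs.]. Adds link_bin.
Round 2: r3 [deploy_prod :- compile_a, link_bin.]; r5 [tag_release :- link_bin.]. Adds deploy_prod, tag_release.
Round 3: r2 [publish_ok :- tag_release.]; r6 [rollback_ready :- deploy_prod, gen_docs.]. Adds publish_ok, rollback_ready.
Closure: {artifact_signed, compile_a, compile_b, deploy_prod, deploy_stage, gen_docs, link_bin, lint_clean, publish_ok, rollback_ready, tag_release, tests_changed} — 12 facts.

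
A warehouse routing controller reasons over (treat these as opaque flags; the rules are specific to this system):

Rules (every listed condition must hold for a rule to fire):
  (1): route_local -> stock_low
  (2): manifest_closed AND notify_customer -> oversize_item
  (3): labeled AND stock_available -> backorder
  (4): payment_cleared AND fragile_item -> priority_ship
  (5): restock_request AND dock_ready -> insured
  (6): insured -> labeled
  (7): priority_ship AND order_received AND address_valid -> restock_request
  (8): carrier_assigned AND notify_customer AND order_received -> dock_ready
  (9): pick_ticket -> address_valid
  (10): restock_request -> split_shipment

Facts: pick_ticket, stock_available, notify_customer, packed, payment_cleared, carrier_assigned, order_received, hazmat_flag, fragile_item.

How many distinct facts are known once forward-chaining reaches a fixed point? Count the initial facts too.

Round 1: (4) [payment_cleared AND fragile_item -> priority_ship]; (8) [carrier_assigned AND notify_customer AND order_received -> dock_ready]; (9) [pick_ticket -> address_valid]. Adds priority_ship, dock_ready, address_valid.
Round 2: (7) [priority_ship AND order_received AND address_valid -> restock_request]. Adds restock_request.
Round 3: (5) [restock_request AND dock_ready -> insured]; (10) [restock_request -> split_shipment]. Adds insured, split_shipment.
Round 4: (6) [insured -> labeled]. Adds labeled.
Round 5: (3) [labeled AND stock_available -> backorder]. Adds backorder.
Closure: {address_valid, backorder, carrier_assigned, dock_ready, fragile_item, hazmat_flag, insured, labeled, notify_customer, order_received, packed, payment_cleared, pick_ticket, priority_ship, restock_request, split_shipment, stock_available} — 17 facts.

17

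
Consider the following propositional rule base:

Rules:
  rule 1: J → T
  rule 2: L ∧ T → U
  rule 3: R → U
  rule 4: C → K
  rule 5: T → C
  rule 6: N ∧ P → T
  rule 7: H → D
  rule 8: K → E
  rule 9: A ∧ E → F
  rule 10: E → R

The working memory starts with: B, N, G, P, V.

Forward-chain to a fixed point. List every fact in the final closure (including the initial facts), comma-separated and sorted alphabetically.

[1] rule 6 [N ∧ P → T]. ⇒ new: T.
[2] rule 5 [T → C]. ⇒ new: C.
[3] rule 4 [C → K]. ⇒ new: K.
[4] rule 8 [K → E]. ⇒ new: E.
[5] rule 10 [E → R]. ⇒ new: R.
[6] rule 3 [R → U]. ⇒ new: U.

B, C, E, G, K, N, P, R, T, U, V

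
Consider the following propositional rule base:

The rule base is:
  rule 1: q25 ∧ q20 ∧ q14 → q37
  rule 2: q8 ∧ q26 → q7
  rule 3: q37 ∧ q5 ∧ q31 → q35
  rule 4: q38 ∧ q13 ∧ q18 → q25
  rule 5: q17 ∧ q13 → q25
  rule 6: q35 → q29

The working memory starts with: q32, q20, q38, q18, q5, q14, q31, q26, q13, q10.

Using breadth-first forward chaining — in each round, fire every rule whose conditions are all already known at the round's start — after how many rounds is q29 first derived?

4

Round 1: rule 4 [q38 ∧ q13 ∧ q18 → q25]. New: q25.
Round 2: rule 1 [q25 ∧ q20 ∧ q14 → q37]. New: q37.
Round 3: rule 3 [q37 ∧ q5 ∧ q31 → q35]. New: q35.
Round 4: rule 6 [q35 → q29]. New: q29.
q29 first appears in round 4.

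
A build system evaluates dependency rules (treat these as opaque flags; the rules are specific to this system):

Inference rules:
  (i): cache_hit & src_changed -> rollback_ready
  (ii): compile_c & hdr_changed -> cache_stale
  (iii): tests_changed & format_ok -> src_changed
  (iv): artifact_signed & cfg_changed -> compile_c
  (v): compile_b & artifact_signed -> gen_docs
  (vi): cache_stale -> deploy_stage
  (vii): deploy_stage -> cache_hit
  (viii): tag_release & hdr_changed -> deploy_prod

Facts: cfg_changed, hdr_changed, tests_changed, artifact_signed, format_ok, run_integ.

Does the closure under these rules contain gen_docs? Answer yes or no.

no

Round 1 fires (iii), (iv), giving src_changed, compile_c.
Round 2 fires (ii), giving cache_stale.
Round 3 fires (vi), giving deploy_stage.
Round 4 fires (vii), giving cache_hit.
Round 5 fires (i), giving rollback_ready.
Fixed point reached. gen_docs is concluded only by (v); (v) needs compile_b (never derived).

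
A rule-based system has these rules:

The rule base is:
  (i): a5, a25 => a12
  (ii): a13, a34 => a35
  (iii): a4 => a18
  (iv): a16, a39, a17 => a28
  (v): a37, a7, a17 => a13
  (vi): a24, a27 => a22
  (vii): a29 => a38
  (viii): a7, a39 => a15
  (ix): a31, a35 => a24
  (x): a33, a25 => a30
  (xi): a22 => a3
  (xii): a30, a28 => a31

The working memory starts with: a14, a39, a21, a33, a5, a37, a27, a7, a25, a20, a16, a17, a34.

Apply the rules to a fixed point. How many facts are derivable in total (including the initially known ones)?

[1] (i) [a5, a25 => a12]; (iv) [a16, a39, a17 => a28]; (v) [a37, a7, a17 => a13]; (viii) [a7, a39 => a15]; (x) [a33, a25 => a30]. ⇒ new: a12, a28, a13, a15, a30.
[2] (ii) [a13, a34 => a35]; (xii) [a30, a28 => a31]. ⇒ new: a35, a31.
[3] (ix) [a31, a35 => a24]. ⇒ new: a24.
[4] (vi) [a24, a27 => a22]. ⇒ new: a22.
[5] (xi) [a22 => a3]. ⇒ new: a3.
Closure: {a12, a13, a14, a15, a16, a17, a20, a21, a22, a24, a25, a27, a28, a3, a30, a31, a33, a34, a35, a37, a39, a5, a7} — 23 facts.

23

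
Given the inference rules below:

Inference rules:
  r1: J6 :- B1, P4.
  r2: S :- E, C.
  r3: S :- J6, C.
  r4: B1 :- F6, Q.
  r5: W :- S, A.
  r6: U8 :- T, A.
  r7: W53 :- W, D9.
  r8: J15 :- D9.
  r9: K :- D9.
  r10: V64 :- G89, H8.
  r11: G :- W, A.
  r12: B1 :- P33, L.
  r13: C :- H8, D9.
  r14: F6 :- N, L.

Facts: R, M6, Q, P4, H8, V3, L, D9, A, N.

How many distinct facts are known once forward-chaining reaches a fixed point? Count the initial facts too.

Round 1: r8 [J15 :- D9.]; r9 [K :- D9.]; r13 [C :- H8, D9.]; r14 [F6 :- N, L.]. Adds J15, K, C, F6.
Round 2: r4 [B1 :- F6, Q.]. Adds B1.
Round 3: r1 [J6 :- B1, P4.]. Adds J6.
Round 4: r3 [S :- J6, C.]. Adds S.
Round 5: r5 [W :- S, A.]. Adds W.
Round 6: r7 [W53 :- W, D9.]; r11 [G :- W, A.]. Adds W53, G.
Closure: {A, B1, C, D9, F6, G, H8, J15, J6, K, L, M6, N, P4, Q, R, S, V3, W, W53} — 20 facts.

20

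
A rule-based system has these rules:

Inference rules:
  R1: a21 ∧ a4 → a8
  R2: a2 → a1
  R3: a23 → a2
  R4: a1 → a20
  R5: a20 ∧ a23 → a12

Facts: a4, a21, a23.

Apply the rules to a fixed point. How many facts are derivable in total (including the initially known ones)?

Round 1 — R1, R3, derive a8, a2.
Round 2 — R2, derive a1.
Round 3 — R4, derive a20.
Round 4 — R5, derive a12.
Closure: {a1, a12, a2, a20, a21, a23, a4, a8} — 8 facts.

8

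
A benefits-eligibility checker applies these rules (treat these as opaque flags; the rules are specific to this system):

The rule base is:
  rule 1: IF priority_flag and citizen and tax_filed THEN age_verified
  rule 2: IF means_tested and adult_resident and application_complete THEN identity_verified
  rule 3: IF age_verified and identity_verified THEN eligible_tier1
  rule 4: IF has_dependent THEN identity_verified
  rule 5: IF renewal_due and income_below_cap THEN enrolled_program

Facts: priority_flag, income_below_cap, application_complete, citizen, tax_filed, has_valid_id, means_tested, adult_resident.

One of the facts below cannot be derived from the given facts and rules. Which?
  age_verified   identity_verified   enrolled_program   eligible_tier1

enrolled_program

Round 1 — rule 1, rule 2, derive age_verified, identity_verified.
Round 2 — rule 3, derive eligible_tier1.
Derived: age_verified (round 1), identity_verified (round 1), eligible_tier1 (round 2). enrolled_program never appears in any round.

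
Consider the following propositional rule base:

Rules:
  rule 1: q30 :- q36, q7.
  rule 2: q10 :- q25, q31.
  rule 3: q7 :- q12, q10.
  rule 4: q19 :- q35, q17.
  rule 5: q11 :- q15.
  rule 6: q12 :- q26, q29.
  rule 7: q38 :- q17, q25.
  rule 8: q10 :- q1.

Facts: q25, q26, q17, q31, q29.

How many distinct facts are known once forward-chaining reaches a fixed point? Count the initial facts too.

9

Round 1 — rule 2, rule 6, rule 7, derive q10, q12, q38.
Round 2 — rule 3, derive q7.
Closure: {q10, q12, q17, q25, q26, q29, q31, q38, q7} — 9 facts.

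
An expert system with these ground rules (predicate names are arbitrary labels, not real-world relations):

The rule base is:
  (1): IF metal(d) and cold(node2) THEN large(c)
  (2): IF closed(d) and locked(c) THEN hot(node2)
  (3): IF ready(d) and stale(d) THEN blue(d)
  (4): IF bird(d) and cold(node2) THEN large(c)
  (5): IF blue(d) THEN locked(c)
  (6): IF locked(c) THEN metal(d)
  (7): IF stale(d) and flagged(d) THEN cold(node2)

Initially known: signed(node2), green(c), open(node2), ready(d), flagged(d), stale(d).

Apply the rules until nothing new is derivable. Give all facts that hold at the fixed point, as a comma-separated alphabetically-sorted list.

Round 1 — (3), (7), derive blue(d), cold(node2).
Round 2 — (5), derive locked(c).
Round 3 — (6), derive metal(d).
Round 4 — (1), derive large(c).

blue(d), cold(node2), flagged(d), green(c), large(c), locked(c), metal(d), open(node2), ready(d), signed(node2), stale(d)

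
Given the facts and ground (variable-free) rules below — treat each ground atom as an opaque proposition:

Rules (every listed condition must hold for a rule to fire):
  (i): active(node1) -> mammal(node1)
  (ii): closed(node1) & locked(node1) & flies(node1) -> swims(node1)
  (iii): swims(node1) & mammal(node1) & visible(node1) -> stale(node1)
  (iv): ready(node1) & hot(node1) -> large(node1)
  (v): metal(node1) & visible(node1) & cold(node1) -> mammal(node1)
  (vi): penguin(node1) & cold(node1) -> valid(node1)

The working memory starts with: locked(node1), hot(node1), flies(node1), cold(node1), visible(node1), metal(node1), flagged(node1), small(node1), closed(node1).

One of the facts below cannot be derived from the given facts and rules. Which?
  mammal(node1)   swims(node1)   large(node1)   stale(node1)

Round 1 — (ii), (v), derive swims(node1), mammal(node1).
Round 2 — (iii), derive stale(node1).
Derived: stale(node1) (round 2), swims(node1) (round 1), mammal(node1) (round 1). large(node1) never appears in any round.

large(node1)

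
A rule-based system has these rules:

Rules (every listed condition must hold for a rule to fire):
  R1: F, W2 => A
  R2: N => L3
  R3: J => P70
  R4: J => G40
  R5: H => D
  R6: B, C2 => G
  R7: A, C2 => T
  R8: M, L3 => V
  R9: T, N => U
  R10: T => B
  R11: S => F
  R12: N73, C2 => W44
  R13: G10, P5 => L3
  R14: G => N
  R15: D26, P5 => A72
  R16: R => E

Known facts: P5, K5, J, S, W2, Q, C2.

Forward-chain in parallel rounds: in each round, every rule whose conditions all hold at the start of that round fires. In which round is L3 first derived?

Round 1: R3 [J => P70]; R4 [J => G40]; R11 [S => F]. New: P70, G40, F.
Round 2: R1 [F, W2 => A]. New: A.
Round 3: R7 [A, C2 => T]. New: T.
Round 4: R10 [T => B]. New: B.
Round 5: R6 [B, C2 => G]. New: G.
Round 6: R14 [G => N]. New: N.
Round 7: R2 [N => L3]; R9 [T, N => U]. New: L3, U.
L3 first appears in round 7.

7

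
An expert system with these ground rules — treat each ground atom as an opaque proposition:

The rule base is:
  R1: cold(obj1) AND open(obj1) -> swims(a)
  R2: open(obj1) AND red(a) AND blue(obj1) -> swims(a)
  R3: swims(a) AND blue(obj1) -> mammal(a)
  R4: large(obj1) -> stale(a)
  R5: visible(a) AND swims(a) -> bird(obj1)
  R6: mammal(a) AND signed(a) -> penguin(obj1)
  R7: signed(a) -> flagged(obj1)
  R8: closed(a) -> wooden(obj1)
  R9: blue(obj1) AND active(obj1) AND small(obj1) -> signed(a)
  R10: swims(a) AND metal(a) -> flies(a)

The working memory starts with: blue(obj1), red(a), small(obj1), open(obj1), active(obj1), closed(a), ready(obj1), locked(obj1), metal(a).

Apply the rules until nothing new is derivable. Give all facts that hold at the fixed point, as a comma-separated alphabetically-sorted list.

active(obj1), blue(obj1), closed(a), flagged(obj1), flies(a), locked(obj1), mammal(a), metal(a), open(obj1), penguin(obj1), ready(obj1), red(a), signed(a), small(obj1), swims(a), wooden(obj1)

Round 1: R2 [open(obj1) AND red(a) AND blue(obj1) -> swims(a)]; R8 [closed(a) -> wooden(obj1)]; R9 [blue(obj1) AND active(obj1) AND small(obj1) -> signed(a)]. New: swims(a), wooden(obj1), signed(a).
Round 2: R3 [swims(a) AND blue(obj1) -> mammal(a)]; R7 [signed(a) -> flagged(obj1)]; R10 [swims(a) AND metal(a) -> flies(a)]. New: mammal(a), flagged(obj1), flies(a).
Round 3: R6 [mammal(a) AND signed(a) -> penguin(obj1)]. New: penguin(obj1).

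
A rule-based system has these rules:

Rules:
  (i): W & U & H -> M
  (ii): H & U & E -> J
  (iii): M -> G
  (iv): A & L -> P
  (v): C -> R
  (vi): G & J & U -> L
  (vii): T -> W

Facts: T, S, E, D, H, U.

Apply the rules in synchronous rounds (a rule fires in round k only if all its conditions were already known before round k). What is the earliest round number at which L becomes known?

[1] (ii) [H & U & E -> J]; (vii) [T -> W]. ⇒ new: J, W.
[2] (i) [W & U & H -> M]. ⇒ new: M.
[3] (iii) [M -> G]. ⇒ new: G.
[4] (vi) [G & J & U -> L]. ⇒ new: L.
L first appears in round 4.

4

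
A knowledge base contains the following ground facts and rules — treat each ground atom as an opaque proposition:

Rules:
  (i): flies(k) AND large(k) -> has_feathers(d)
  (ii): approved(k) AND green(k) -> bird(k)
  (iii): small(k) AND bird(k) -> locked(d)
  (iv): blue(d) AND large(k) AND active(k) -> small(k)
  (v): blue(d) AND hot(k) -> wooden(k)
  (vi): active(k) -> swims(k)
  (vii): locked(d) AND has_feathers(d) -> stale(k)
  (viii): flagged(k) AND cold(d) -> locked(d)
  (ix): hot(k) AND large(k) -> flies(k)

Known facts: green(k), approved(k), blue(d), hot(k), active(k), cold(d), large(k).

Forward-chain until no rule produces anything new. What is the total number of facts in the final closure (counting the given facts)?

15

Round 1 fires (ii), (iv), (v), (vi), (ix), giving bird(k), small(k), wooden(k), swims(k), flies(k).
Round 2 fires (i), (iii), giving has_feathers(d), locked(d).
Round 3 fires (vii), giving stale(k).
Closure: {active(k), approved(k), bird(k), blue(d), cold(d), flies(k), green(k), has_feathers(d), hot(k), large(k), locked(d), small(k), stale(k), swims(k), wooden(k)} — 15 facts.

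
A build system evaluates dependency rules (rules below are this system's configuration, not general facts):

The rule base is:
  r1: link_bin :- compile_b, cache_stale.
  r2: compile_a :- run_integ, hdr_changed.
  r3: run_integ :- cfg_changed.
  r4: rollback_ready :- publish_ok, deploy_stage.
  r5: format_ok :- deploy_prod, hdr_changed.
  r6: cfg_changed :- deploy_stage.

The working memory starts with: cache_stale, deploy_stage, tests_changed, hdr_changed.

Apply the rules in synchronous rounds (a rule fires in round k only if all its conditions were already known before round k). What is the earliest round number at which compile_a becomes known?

3

Round 1: r6 [cfg_changed :- deploy_stage.]. New: cfg_changed.
Round 2: r3 [run_integ :- cfg_changed.]. New: run_integ.
Round 3: r2 [compile_a :- run_integ, hdr_changed.]. New: compile_a.
compile_a first appears in round 3.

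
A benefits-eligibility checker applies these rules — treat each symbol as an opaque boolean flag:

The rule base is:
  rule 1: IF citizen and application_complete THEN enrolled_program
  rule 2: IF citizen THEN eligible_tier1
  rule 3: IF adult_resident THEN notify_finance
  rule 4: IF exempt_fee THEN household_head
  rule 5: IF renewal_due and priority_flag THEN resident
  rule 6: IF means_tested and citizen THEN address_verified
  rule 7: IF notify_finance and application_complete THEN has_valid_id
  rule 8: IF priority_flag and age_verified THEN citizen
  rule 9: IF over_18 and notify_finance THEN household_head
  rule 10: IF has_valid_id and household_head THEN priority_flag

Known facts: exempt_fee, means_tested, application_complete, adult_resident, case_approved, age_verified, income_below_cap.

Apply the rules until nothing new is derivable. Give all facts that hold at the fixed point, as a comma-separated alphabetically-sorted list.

address_verified, adult_resident, age_verified, application_complete, case_approved, citizen, eligible_tier1, enrolled_program, exempt_fee, has_valid_id, household_head, income_below_cap, means_tested, notify_finance, priority_flag

Round 1: rule 3 [IF adult_resident THEN notify_finance]; rule 4 [IF exempt_fee THEN household_head]. Adds notify_finance, household_head.
Round 2: rule 7 [IF notify_finance and application_complete THEN has_valid_id]. Adds has_valid_id.
Round 3: rule 10 [IF has_valid_id and household_head THEN priority_flag]. Adds priority_flag.
Round 4: rule 8 [IF priority_flag and age_verified THEN citizen]. Adds citizen.
Round 5: rule 1 [IF citizen and application_complete THEN enrolled_program]; rule 2 [IF citizen THEN eligible_tier1]; rule 6 [IF means_tested and citizen THEN address_verified]. Adds enrolled_program, eligible_tier1, address_verified.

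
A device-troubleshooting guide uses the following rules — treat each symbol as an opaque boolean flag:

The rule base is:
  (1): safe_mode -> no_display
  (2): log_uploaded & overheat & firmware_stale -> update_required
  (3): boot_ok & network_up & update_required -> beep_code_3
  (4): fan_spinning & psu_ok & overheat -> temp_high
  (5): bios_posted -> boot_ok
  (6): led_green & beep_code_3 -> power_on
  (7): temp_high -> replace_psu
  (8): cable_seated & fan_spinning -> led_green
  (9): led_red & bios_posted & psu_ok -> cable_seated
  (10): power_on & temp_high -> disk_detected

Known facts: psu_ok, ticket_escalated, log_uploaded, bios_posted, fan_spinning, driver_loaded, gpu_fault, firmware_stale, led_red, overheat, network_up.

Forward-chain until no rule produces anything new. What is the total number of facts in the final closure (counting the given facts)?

20

[1] (2) [log_uploaded & overheat & firmware_stale -> update_required]; (4) [fan_spinning & psu_ok & overheat -> temp_high]; (5) [bios_posted -> boot_ok]; (9) [led_red & bios_posted & psu_ok -> cable_seated]. ⇒ new: update_required, temp_high, boot_ok, cable_seated.
[2] (3) [boot_ok & network_up & update_required -> beep_code_3]; (7) [temp_high -> replace_psu]; (8) [cable_seated & fan_spinning -> led_green]. ⇒ new: beep_code_3, replace_psu, led_green.
[3] (6) [led_green & beep_code_3 -> power_on]. ⇒ new: power_on.
[4] (10) [power_on & temp_high -> disk_detected]. ⇒ new: disk_detected.
Closure: {beep_code_3, bios_posted, boot_ok, cable_seated, disk_detected, driver_loaded, fan_spinning, firmware_stale, gpu_fault, led_green, led_red, log_uploaded, network_up, overheat, power_on, psu_ok, replace_psu, temp_high, ticket_escalated, update_required} — 20 facts.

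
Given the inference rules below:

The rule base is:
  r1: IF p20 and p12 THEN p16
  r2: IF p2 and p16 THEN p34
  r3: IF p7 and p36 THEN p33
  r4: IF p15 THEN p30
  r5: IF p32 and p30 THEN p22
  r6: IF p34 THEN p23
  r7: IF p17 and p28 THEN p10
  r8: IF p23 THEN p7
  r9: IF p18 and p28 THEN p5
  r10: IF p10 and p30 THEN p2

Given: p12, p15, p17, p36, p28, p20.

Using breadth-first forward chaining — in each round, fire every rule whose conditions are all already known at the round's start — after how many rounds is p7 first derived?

Round 1: r1 [IF p20 and p12 THEN p16]; r4 [IF p15 THEN p30]; r7 [IF p17 and p28 THEN p10]. New: p16, p30, p10.
Round 2: r10 [IF p10 and p30 THEN p2]. New: p2.
Round 3: r2 [IF p2 and p16 THEN p34]. New: p34.
Round 4: r6 [IF p34 THEN p23]. New: p23.
Round 5: r8 [IF p23 THEN p7]. New: p7.
p7 first appears in round 5.

5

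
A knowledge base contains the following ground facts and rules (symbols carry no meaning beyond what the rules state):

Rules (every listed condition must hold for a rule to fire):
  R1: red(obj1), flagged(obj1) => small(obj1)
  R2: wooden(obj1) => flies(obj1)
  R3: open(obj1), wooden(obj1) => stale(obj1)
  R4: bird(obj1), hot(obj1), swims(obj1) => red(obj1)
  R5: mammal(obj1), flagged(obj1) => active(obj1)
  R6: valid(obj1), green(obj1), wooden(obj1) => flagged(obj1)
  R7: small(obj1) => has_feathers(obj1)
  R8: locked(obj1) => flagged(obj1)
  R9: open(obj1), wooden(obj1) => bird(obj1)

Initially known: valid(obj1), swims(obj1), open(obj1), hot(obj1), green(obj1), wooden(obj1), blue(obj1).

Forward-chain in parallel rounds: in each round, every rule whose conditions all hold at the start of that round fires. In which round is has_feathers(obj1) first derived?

Round 1 fires R2, R3, R6, R9, giving flies(obj1), stale(obj1), flagged(obj1), bird(obj1).
Round 2 fires R4, giving red(obj1).
Round 3 fires R1, giving small(obj1).
Round 4 fires R7, giving has_feathers(obj1).
has_feathers(obj1) first appears in round 4.

4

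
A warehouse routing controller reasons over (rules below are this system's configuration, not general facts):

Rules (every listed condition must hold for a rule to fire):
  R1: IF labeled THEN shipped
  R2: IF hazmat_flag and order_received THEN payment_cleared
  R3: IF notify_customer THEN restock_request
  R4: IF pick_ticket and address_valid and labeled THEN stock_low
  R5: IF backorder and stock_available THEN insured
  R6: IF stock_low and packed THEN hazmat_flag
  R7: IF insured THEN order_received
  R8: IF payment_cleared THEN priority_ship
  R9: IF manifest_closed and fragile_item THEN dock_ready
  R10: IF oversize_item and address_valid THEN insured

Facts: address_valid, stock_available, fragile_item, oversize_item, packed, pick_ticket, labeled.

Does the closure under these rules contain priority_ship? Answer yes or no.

Round 1 fires R1, R4, R10, giving shipped, stock_low, insured.
Round 2 fires R6, R7, giving hazmat_flag, order_received.
Round 3 fires R2, giving payment_cleared.
Round 4 fires R8, giving priority_ship.
priority_ship appears in round 4, so it is derivable.

yes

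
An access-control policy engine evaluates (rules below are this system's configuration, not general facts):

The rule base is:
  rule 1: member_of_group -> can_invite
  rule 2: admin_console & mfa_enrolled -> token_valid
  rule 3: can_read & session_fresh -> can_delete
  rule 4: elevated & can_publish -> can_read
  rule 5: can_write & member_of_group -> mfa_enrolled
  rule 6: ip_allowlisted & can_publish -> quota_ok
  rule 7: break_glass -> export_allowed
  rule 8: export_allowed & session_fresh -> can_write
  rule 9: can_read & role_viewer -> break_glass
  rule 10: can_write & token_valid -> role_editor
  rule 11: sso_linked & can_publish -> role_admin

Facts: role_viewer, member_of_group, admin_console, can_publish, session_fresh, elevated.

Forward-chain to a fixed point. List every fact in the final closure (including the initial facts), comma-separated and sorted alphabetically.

Round 1 fires rule 1, rule 4, giving can_invite, can_read.
Round 2 fires rule 3, rule 9, giving can_delete, break_glass.
Round 3 fires rule 7, giving export_allowed.
Round 4 fires rule 8, giving can_write.
Round 5 fires rule 5, giving mfa_enrolled.
Round 6 fires rule 2, giving token_valid.
Round 7 fires rule 10, giving role_editor.

admin_console, break_glass, can_delete, can_invite, can_publish, can_read, can_write, elevated, export_allowed, member_of_group, mfa_enrolled, role_editor, role_viewer, session_fresh, token_valid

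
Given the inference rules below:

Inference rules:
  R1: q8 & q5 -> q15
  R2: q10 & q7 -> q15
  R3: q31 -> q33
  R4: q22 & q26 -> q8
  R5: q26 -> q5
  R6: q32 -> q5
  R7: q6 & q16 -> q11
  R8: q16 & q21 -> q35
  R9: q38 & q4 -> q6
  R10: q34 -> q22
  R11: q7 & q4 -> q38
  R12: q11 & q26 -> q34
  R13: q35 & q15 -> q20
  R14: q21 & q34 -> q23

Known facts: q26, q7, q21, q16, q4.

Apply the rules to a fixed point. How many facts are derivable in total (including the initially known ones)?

Round 1 — R5, R8, R11, derive q5, q35, q38.
Round 2 — R9, derive q6.
Round 3 — R7, derive q11.
Round 4 — R12, derive q34.
Round 5 — R10, R14, derive q22, q23.
Round 6 — R4, derive q8.
Round 7 — R1, derive q15.
Round 8 — R13, derive q20.
Closure: {q11, q15, q16, q20, q21, q22, q23, q26, q34, q35, q38, q4, q5, q6, q7, q8} — 16 facts.

16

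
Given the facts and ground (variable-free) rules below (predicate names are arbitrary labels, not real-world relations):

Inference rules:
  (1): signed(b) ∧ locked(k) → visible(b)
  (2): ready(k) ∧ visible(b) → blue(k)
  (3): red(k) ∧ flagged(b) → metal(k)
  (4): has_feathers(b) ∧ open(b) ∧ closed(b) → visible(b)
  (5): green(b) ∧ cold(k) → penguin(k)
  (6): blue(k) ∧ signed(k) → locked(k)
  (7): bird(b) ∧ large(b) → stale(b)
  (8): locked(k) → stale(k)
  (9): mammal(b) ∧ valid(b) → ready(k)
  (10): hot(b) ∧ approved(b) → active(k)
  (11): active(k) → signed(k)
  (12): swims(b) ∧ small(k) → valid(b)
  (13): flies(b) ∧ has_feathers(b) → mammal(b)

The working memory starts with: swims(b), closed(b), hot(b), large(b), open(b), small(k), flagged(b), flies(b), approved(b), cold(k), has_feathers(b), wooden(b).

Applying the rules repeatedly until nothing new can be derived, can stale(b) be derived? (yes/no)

no

Round 1: (4) [has_feathers(b) ∧ open(b) ∧ closed(b) → visible(b)]; (10) [hot(b) ∧ approved(b) → active(k)]; (12) [swims(b) ∧ small(k) → valid(b)]; (13) [flies(b) ∧ has_feathers(b) → mammal(b)]. New: visible(b), active(k), valid(b), mammal(b).
Round 2: (9) [mammal(b) ∧ valid(b) → ready(k)]; (11) [active(k) → signed(k)]. New: ready(k), signed(k).
Round 3: (2) [ready(k) ∧ visible(b) → blue(k)]. New: blue(k).
Round 4: (6) [blue(k) ∧ signed(k) → locked(k)]. New: locked(k).
Round 5: (8) [locked(k) → stale(k)]. New: stale(k).
Fixed point reached. stale(b) is concluded only by (7); (7) needs bird(b) (never derived).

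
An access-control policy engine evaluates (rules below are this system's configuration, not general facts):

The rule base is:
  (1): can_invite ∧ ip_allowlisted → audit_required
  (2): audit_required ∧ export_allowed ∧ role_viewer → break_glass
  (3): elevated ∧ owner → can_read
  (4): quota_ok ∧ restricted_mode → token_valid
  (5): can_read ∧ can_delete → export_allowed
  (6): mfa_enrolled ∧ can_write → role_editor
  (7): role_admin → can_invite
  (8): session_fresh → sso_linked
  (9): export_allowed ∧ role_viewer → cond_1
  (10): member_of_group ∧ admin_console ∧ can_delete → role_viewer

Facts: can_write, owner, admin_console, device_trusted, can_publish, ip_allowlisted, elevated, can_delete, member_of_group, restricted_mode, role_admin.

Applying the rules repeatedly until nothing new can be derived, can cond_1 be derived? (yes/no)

yes

[1] (3) [elevated ∧ owner → can_read]; (7) [role_admin → can_invite]; (10) [member_of_group ∧ admin_console ∧ can_delete → role_viewer]. ⇒ new: can_read, can_invite, role_viewer.
[2] (1) [can_invite ∧ ip_allowlisted → audit_required]; (5) [can_read ∧ can_delete → export_allowed]. ⇒ new: audit_required, export_allowed.
[3] (2) [audit_required ∧ export_allowed ∧ role_viewer → break_glass]; (9) [export_allowed ∧ role_viewer → cond_1]. ⇒ new: break_glass, cond_1.
cond_1 appears in round 3, so it is derivable.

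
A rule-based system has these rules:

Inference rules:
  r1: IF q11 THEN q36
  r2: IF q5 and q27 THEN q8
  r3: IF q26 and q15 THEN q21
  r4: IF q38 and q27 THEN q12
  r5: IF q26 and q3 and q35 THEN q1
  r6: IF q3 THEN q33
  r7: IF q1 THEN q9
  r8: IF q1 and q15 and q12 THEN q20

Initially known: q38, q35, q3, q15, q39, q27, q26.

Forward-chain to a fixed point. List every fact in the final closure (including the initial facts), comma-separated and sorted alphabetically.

[1] r3 [IF q26 and q15 THEN q21]; r4 [IF q38 and q27 THEN q12]; r5 [IF q26 and q3 and q35 THEN q1]; r6 [IF q3 THEN q33]. ⇒ new: q21, q12, q1, q33.
[2] r7 [IF q1 THEN q9]; r8 [IF q1 and q15 and q12 THEN q20]. ⇒ new: q9, q20.

q1, q12, q15, q20, q21, q26, q27, q3, q33, q35, q38, q39, q9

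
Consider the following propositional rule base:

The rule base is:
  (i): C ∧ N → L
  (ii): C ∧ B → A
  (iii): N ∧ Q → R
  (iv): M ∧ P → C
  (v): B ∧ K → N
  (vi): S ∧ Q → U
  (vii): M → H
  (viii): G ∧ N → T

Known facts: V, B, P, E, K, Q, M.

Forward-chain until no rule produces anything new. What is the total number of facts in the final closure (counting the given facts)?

13

Round 1 — (iv), (v), (vii), derive C, N, H.
Round 2 — (i), (ii), (iii), derive L, A, R.
Closure: {A, B, C, E, H, K, L, M, N, P, Q, R, V} — 13 facts.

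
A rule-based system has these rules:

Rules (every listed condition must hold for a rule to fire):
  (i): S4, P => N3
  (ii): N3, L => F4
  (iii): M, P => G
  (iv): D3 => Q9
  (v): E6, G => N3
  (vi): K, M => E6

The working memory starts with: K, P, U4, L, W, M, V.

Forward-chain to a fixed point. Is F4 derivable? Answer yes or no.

Round 1 fires (iii), (vi), giving G, E6.
Round 2 fires (v), giving N3.
Round 3 fires (ii), giving F4.
F4 appears in round 3, so it is derivable.

yes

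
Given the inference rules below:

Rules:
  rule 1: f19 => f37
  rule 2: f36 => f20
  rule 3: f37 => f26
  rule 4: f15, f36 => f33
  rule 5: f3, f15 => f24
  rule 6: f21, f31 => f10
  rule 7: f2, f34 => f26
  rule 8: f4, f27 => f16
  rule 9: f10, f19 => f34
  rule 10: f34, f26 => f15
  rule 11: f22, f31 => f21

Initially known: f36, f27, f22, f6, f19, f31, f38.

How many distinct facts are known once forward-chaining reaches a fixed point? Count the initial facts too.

15

Round 1 fires rule 1, rule 2, rule 11, giving f37, f20, f21.
Round 2 fires rule 3, rule 6, giving f26, f10.
Round 3 fires rule 9, giving f34.
Round 4 fires rule 10, giving f15.
Round 5 fires rule 4, giving f33.
Closure: {f10, f15, f19, f20, f21, f22, f26, f27, f31, f33, f34, f36, f37, f38, f6} — 15 facts.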